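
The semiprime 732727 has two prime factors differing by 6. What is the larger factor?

859

Since p = q + 6, we have 732727 = q(q + 6), so q² + 6q − 732727 = 0.
Discriminant: 6² + 4·732727 = 36 + 2930908 = 2930944; √2930944 = 1712.
q = (−6 + 1712)/2 = 853, and p = q + 6 = 859.
Check: 853 · 859 = 732727.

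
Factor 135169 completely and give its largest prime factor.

79

135169 = 29 · 4661
4661 = 59 · 79
79 is prime.
So 135169 = 29 · 59 · 79; the largest prime factor is 79.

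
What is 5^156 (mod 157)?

5^1 ≡ 5 (mod 157)
5^2 ≡ 5^2 = 25 ≡ 25 (mod 157)
5^4 ≡ 25^2 = 625 ≡ 154 (mod 157)
5^8 ≡ 154^2 = 23716 ≡ 9 (mod 157)
5^16 ≡ 9^2 = 81 ≡ 81 (mod 157)
5^32 ≡ 81^2 = 6561 ≡ 124 (mod 157)
5^64 ≡ 124^2 = 15376 ≡ 147 (mod 157)
5^128 ≡ 147^2 = 21609 ≡ 100 (mod 157)
156 = 128 + 16 + 8 + 4 in binary powers of 2.
So 5^156 ≡ 100 · 81 · 9 · 154 ≡ 1 (mod 157).
Since the result is 1, base 5 gives no evidence that 157 is composite.

1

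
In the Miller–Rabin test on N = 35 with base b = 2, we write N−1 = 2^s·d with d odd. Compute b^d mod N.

32

35 − 1 = 34 = 2^1 · 17, so d = 17.
2^1 ≡ 2 (mod 35)
2^2 ≡ 2^2 = 4 ≡ 4 (mod 35)
2^4 ≡ 4^2 = 16 ≡ 16 (mod 35)
2^8 ≡ 16^2 = 256 ≡ 11 (mod 35)
2^16 ≡ 11^2 = 121 ≡ 16 (mod 35)
17 = 16 + 1 in binary powers of 2.
So 2^17 ≡ 16 · 2 ≡ 32 (mod 35).
Squaring chain: 32; never reaches −1, so base 2 is a Miller–Rabin witness that 35 is composite.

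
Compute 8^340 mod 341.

1

8^1 ≡ 8 (mod 341)
8^2 ≡ 8^2 = 64 ≡ 64 (mod 341)
8^4 ≡ 64^2 = 4096 ≡ 4 (mod 341)
8^8 ≡ 4^2 = 16 ≡ 16 (mod 341)
8^16 ≡ 16^2 = 256 ≡ 256 (mod 341)
8^32 ≡ 256^2 = 65536 ≡ 64 (mod 341)
8^64 ≡ 64^2 = 4096 ≡ 4 (mod 341)
8^128 ≡ 4^2 = 16 ≡ 16 (mod 341)
8^256 ≡ 16^2 = 256 ≡ 256 (mod 341)
340 = 256 + 64 + 16 + 4 in binary powers of 2.
So 8^340 ≡ 256 · 4 · 256 · 4 ≡ 1 (mod 341).
Since the result is 1, base 8 gives no evidence that 341 is composite.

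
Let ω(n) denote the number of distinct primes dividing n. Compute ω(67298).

67298 = 2 · 33649
33649 = 7 · 4807
4807 = 11 · 437
437 = 19 · 23
67298 = 2 · 7 · 11 · 19 · 23, which has 5 distinct prime factors.

5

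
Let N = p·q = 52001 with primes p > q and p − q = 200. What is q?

149

Since p = q + 200, we have 52001 = q(q + 200), so q² + 200q − 52001 = 0.
Discriminant: 200² + 4·52001 = 40000 + 208004 = 248004; √248004 = 498.
q = (−200 + 498)/2 = 149, and p = q + 200 = 349.
Check: 149 · 349 = 52001.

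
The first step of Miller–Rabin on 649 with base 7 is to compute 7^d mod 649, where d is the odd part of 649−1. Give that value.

649 − 1 = 648 = 2^3 · 81, so d = 81.
7^1 ≡ 7 (mod 649)
7^2 ≡ 7^2 = 49 ≡ 49 (mod 649)
7^4 ≡ 49^2 = 2401 ≡ 454 (mod 649)
7^8 ≡ 454^2 = 206116 ≡ 383 (mod 649)
7^16 ≡ 383^2 = 146689 ≡ 15 (mod 649)
7^32 ≡ 15^2 = 225 ≡ 225 (mod 649)
7^64 ≡ 225^2 = 50625 ≡ 3 (mod 649)
81 = 64 + 16 + 1 in binary powers of 2.
So 7^81 ≡ 3 · 15 · 7 ≡ 315 (mod 649).
Squaring chain: 315 → 577 → 641; never reaches −1, so base 7 is a Miller–Rabin witness that 649 is composite.

315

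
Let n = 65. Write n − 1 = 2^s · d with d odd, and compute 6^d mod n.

6

65 − 1 = 64 = 2^6 · 1, so d = 1.
6^1 ≡ 6 (mod 65)
1 = 1 in binary powers of 2.
So 6^1 ≡ 6 ≡ 6 (mod 65).
Squaring chain: 6 → 36 → 61 → 16 → 61 → 16; never reaches −1, so base 6 is a Miller–Rabin witness that 65 is composite.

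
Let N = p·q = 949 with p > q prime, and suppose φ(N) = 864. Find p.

73

φ(n) = (p−1)(q−1) = n − (p+q) + 1, so p + q = 949 − 864 + 1 = 86.
p and q are the roots of t² − 86t + 949 = 0.
Discriminant: 86² − 4·949 = 7396 − 3796 = 3600; √3600 = 60.
q = (86 − 60)/2 = 13, p = (86 + 60)/2 = 73.
Check: 13 · 73 = 949.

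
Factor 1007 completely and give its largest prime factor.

1007 = 19 · 53
53 is prime.
So 1007 = 19 · 53; the largest prime factor is 53.

53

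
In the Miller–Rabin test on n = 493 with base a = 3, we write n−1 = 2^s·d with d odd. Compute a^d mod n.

160

493 − 1 = 492 = 2^2 · 123, so d = 123.
3^1 ≡ 3 (mod 493)
3^2 ≡ 3^2 = 9 ≡ 9 (mod 493)
3^4 ≡ 9^2 = 81 ≡ 81 (mod 493)
3^8 ≡ 81^2 = 6561 ≡ 152 (mod 493)
3^16 ≡ 152^2 = 23104 ≡ 426 (mod 493)
3^32 ≡ 426^2 = 181476 ≡ 52 (mod 493)
3^64 ≡ 52^2 = 2704 ≡ 239 (mod 493)
123 = 64 + 32 + 16 + 8 + 2 + 1 in binary powers of 2.
So 3^123 ≡ 239 · 52 · 426 · 152 · 9 · 3 ≡ 160 (mod 493).
Squaring chain: 160 → 457; never reaches −1, so base 3 is a Miller–Rabin witness that 493 is composite.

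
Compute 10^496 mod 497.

10^1 ≡ 10 (mod 497)
10^2 ≡ 10^2 = 100 ≡ 100 (mod 497)
10^4 ≡ 100^2 = 10000 ≡ 60 (mod 497)
10^8 ≡ 60^2 = 3600 ≡ 121 (mod 497)
10^16 ≡ 121^2 = 14641 ≡ 228 (mod 497)
10^32 ≡ 228^2 = 51984 ≡ 296 (mod 497)
10^64 ≡ 296^2 = 87616 ≡ 144 (mod 497)
10^128 ≡ 144^2 = 20736 ≡ 359 (mod 497)
10^256 ≡ 359^2 = 128881 ≡ 158 (mod 497)
496 = 256 + 128 + 64 + 32 + 16 in binary powers of 2.
So 10^496 ≡ 158 · 359 · 144 · 296 · 228 ≡ 249 (mod 497).
Since 249 ≠ 1, base 10 is a Fermat witness: 497 is composite.

249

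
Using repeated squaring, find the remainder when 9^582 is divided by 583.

9^1 ≡ 9 (mod 583)
9^2 ≡ 9^2 = 81 ≡ 81 (mod 583)
9^4 ≡ 81^2 = 6561 ≡ 148 (mod 583)
9^8 ≡ 148^2 = 21904 ≡ 333 (mod 583)
9^16 ≡ 333^2 = 110889 ≡ 119 (mod 583)
9^32 ≡ 119^2 = 14161 ≡ 169 (mod 583)
9^64 ≡ 169^2 = 28561 ≡ 577 (mod 583)
9^128 ≡ 577^2 = 332929 ≡ 36 (mod 583)
9^256 ≡ 36^2 = 1296 ≡ 130 (mod 583)
9^512 ≡ 130^2 = 16900 ≡ 576 (mod 583)
582 = 512 + 64 + 4 + 2 in binary powers of 2.
So 9^582 ≡ 576 · 577 · 148 · 81 ≡ 367 (mod 583).
Since 367 ≠ 1, base 9 is a Fermat witness: 583 is composite.

367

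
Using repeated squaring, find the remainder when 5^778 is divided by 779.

5^1 ≡ 5 (mod 779)
5^2 ≡ 5^2 = 25 ≡ 25 (mod 779)
5^4 ≡ 25^2 = 625 ≡ 625 (mod 779)
5^8 ≡ 625^2 = 390625 ≡ 346 (mod 779)
5^16 ≡ 346^2 = 119716 ≡ 529 (mod 779)
5^32 ≡ 529^2 = 279841 ≡ 180 (mod 779)
5^64 ≡ 180^2 = 32400 ≡ 461 (mod 779)
5^128 ≡ 461^2 = 212521 ≡ 633 (mod 779)
5^256 ≡ 633^2 = 400689 ≡ 283 (mod 779)
5^512 ≡ 283^2 = 80089 ≡ 631 (mod 779)
778 = 512 + 256 + 8 + 2 in binary powers of 2.
So 5^778 ≡ 631 · 283 · 346 · 25 ≡ 720 (mod 779).
Since 720 ≠ 1, base 5 is a Fermat witness: 779 is composite.

720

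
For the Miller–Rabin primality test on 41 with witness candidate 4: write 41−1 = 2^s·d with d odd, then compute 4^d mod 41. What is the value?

41 − 1 = 40 = 2^3 · 5, so d = 5.
4^1 ≡ 4 (mod 41)
4^2 ≡ 4^2 = 16 ≡ 16 (mod 41)
4^4 ≡ 16^2 = 256 ≡ 10 (mod 41)
5 = 4 + 1 in binary powers of 2.
So 4^5 ≡ 10 · 4 ≡ 40 (mod 41).
Since 4^d ≡ 40 (mod 41), base 4 does not prove 41 composite.

40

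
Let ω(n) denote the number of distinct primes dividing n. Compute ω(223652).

223652 = 2^2 · 55913
55913 = 11 · 5083
5083 = 13 · 391
391 = 17 · 23
223652 = 2^2 · 11 · 13 · 17 · 23, which has 5 distinct prime factors.

5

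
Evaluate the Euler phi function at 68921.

67240

Factor: 68921 = 41^3.
φ(68921) = 41^2·(41−1) = 67240.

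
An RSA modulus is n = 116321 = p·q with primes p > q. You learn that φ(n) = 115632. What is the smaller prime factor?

φ(n) = (p−1)(q−1) = n − (p+q) + 1, so p + q = 116321 − 115632 + 1 = 690.
p and q are the roots of t² − 690t + 116321 = 0.
Discriminant: 690² − 4·116321 = 476100 − 465284 = 10816; √10816 = 104.
q = (690 − 104)/2 = 293, p = (690 + 104)/2 = 397.
Check: 293 · 397 = 116321.

293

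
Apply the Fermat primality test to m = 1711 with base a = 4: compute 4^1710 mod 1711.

74

4^1 ≡ 4 (mod 1711)
4^2 ≡ 4^2 = 16 ≡ 16 (mod 1711)
4^4 ≡ 16^2 = 256 ≡ 256 (mod 1711)
4^8 ≡ 256^2 = 65536 ≡ 518 (mod 1711)
4^16 ≡ 518^2 = 268324 ≡ 1408 (mod 1711)
4^32 ≡ 1408^2 = 1982464 ≡ 1126 (mod 1711)
4^64 ≡ 1126^2 = 1267876 ≡ 25 (mod 1711)
4^128 ≡ 25^2 = 625 ≡ 625 (mod 1711)
4^256 ≡ 625^2 = 390625 ≡ 517 (mod 1711)
4^512 ≡ 517^2 = 267289 ≡ 373 (mod 1711)
4^1024 ≡ 373^2 = 139129 ≡ 538 (mod 1711)
1710 = 1024 + 512 + 128 + 32 + 8 + 4 + 2 in binary powers of 2.
So 4^1710 ≡ 538 · 373 · 625 · 1126 · 518 · 256 · 16 ≡ 74 (mod 1711).
Since 74 ≠ 1, base 4 is a Fermat witness: 1711 is composite.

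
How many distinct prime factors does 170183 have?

170183 = 13^2 · 1007
1007 = 19 · 53
170183 = 13^2 · 19 · 53, which has 3 distinct prime factors.

3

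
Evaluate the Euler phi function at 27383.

27048

Factor: 27383 = 139 · 197.
φ(27383) = (139−1) · (197−1) = 138 · 196 = 27048.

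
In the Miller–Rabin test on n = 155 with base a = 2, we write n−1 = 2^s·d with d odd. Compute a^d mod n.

97

155 − 1 = 154 = 2^1 · 77, so d = 77.
2^1 ≡ 2 (mod 155)
2^2 ≡ 2^2 = 4 ≡ 4 (mod 155)
2^4 ≡ 4^2 = 16 ≡ 16 (mod 155)
2^8 ≡ 16^2 = 256 ≡ 101 (mod 155)
2^16 ≡ 101^2 = 10201 ≡ 126 (mod 155)
2^32 ≡ 126^2 = 15876 ≡ 66 (mod 155)
2^64 ≡ 66^2 = 4356 ≡ 16 (mod 155)
77 = 64 + 8 + 4 + 1 in binary powers of 2.
So 2^77 ≡ 16 · 101 · 16 · 2 ≡ 97 (mod 155).
Squaring chain: 97; never reaches −1, so base 2 is a Miller–Rabin witness that 155 is composite.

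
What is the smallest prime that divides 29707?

29707 is odd.
Digit sum 25, not divisible by 3.
Ends in 7: not divisible by 5.
7: 29707 = 7·4243 + 6
11: 29707 = 11·2700 + 7
13: 29707 = 13·2285 + 2
17: 29707 = 17·1747 + 8
19: 29707 = 19·1563 + 10
23: 29707 = 23·1291 + 14
29: 29707 = 29·1024 + 11
31: 29707 = 31·958 + 9
37: 29707 = 37·802 + 33
41: 29707 = 41·724 + 23
43: 29707 = 43·690 + 37
47: 29707 = 47·632 + 3
53: 29707 = 53·560 + 27
59: 29707 = 59·503 + 30
61: 29707 = 61·487

61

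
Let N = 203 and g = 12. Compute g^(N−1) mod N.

86

12^1 ≡ 12 (mod 203)
12^2 ≡ 12^2 = 144 ≡ 144 (mod 203)
12^4 ≡ 144^2 = 20736 ≡ 30 (mod 203)
12^8 ≡ 30^2 = 900 ≡ 88 (mod 203)
12^16 ≡ 88^2 = 7744 ≡ 30 (mod 203)
12^32 ≡ 30^2 = 900 ≡ 88 (mod 203)
12^64 ≡ 88^2 = 7744 ≡ 30 (mod 203)
12^128 ≡ 30^2 = 900 ≡ 88 (mod 203)
202 = 128 + 64 + 8 + 2 in binary powers of 2.
So 12^202 ≡ 88 · 30 · 88 · 144 ≡ 86 (mod 203).
Since 86 ≠ 1, base 12 is a Fermat witness: 203 is composite.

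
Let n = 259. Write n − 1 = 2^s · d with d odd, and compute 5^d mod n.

97

259 − 1 = 258 = 2^1 · 129, so d = 129.
5^1 ≡ 5 (mod 259)
5^2 ≡ 5^2 = 25 ≡ 25 (mod 259)
5^4 ≡ 25^2 = 625 ≡ 107 (mod 259)
5^8 ≡ 107^2 = 11449 ≡ 53 (mod 259)
5^16 ≡ 53^2 = 2809 ≡ 219 (mod 259)
5^32 ≡ 219^2 = 47961 ≡ 46 (mod 259)
5^64 ≡ 46^2 = 2116 ≡ 44 (mod 259)
5^128 ≡ 44^2 = 1936 ≡ 123 (mod 259)
129 = 128 + 1 in binary powers of 2.
So 5^129 ≡ 123 · 5 ≡ 97 (mod 259).
Squaring chain: 97; never reaches −1, so base 5 is a Miller–Rabin witness that 259 is composite.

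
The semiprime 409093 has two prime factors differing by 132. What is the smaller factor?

Since p = q + 132, we have 409093 = q(q + 132), so q² + 132q − 409093 = 0.
Discriminant: 132² + 4·409093 = 17424 + 1636372 = 1653796; √1653796 = 1286.
q = (−132 + 1286)/2 = 577, and p = q + 132 = 709.
Check: 577 · 709 = 409093.

577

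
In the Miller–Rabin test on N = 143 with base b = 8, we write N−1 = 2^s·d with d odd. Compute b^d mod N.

96

143 − 1 = 142 = 2^1 · 71, so d = 71.
8^1 ≡ 8 (mod 143)
8^2 ≡ 8^2 = 64 ≡ 64 (mod 143)
8^4 ≡ 64^2 = 4096 ≡ 92 (mod 143)
8^8 ≡ 92^2 = 8464 ≡ 27 (mod 143)
8^16 ≡ 27^2 = 729 ≡ 14 (mod 143)
8^32 ≡ 14^2 = 196 ≡ 53 (mod 143)
8^64 ≡ 53^2 = 2809 ≡ 92 (mod 143)
71 = 64 + 4 + 2 + 1 in binary powers of 2.
So 8^71 ≡ 92 · 92 · 64 · 8 ≡ 96 (mod 143).
Squaring chain: 96; never reaches −1, so base 8 is a Miller–Rabin witness that 143 is composite.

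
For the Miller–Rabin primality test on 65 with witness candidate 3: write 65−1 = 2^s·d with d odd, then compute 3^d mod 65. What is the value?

3

65 − 1 = 64 = 2^6 · 1, so d = 1.
3^1 ≡ 3 (mod 65)
1 = 1 in binary powers of 2.
So 3^1 ≡ 3 ≡ 3 (mod 65).
Squaring chain: 3 → 9 → 16 → 61 → 16 → 61; never reaches −1, so base 3 is a Miller–Rabin witness that 65 is composite.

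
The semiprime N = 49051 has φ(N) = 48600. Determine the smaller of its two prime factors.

181

φ(n) = (p−1)(q−1) = n − (p+q) + 1, so p + q = 49051 − 48600 + 1 = 452.
p and q are the roots of t² − 452t + 49051 = 0.
Discriminant: 452² − 4·49051 = 204304 − 196204 = 8100; √8100 = 90.
q = (452 − 90)/2 = 181, p = (452 + 90)/2 = 271.
Check: 181 · 271 = 49051.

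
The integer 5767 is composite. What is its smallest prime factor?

73

5767 is odd.
Digit sum 25, not divisible by 3.
Ends in 7: not divisible by 5.
7: 5767 = 7·823 + 6
11: 5767 = 11·524 + 3
13: 5767 = 13·443 + 8
17: 5767 = 17·339 + 4
19: 5767 = 19·303 + 10
23: 5767 = 23·250 + 17
29: 5767 = 29·198 + 25
31: 5767 = 31·186 + 1
37: 5767 = 37·155 + 32
41: 5767 = 41·140 + 27
43: 5767 = 43·134 + 5
47: 5767 = 47·122 + 33
53: 5767 = 53·108 + 43
59: 5767 = 59·97 + 44
61: 5767 = 61·94 + 33
67: 5767 = 67·86 + 5
71: 5767 = 71·81 + 16
73: 5767 = 73·79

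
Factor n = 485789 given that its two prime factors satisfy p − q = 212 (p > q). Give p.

811

Since p = q + 212, we have 485789 = q(q + 212), so q² + 212q − 485789 = 0.
Discriminant: 212² + 4·485789 = 44944 + 1943156 = 1988100; √1988100 = 1410.
q = (−212 + 1410)/2 = 599, and p = q + 212 = 811.
Check: 599 · 811 = 485789.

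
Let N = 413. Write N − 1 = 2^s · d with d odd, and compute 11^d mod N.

413 − 1 = 412 = 2^2 · 103, so d = 103.
11^1 ≡ 11 (mod 413)
11^2 ≡ 11^2 = 121 ≡ 121 (mod 413)
11^4 ≡ 121^2 = 14641 ≡ 186 (mod 413)
11^8 ≡ 186^2 = 34596 ≡ 317 (mod 413)
11^16 ≡ 317^2 = 100489 ≡ 130 (mod 413)
11^32 ≡ 130^2 = 16900 ≡ 380 (mod 413)
11^64 ≡ 380^2 = 144400 ≡ 263 (mod 413)
103 = 64 + 32 + 4 + 2 + 1 in binary powers of 2.
So 11^103 ≡ 263 · 380 · 186 · 121 · 11 ≡ 165 (mod 413).
Squaring chain: 165 → 380; never reaches −1, so base 11 is a Miller–Rabin witness that 413 is composite.

165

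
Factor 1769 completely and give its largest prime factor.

1769 = 29 · 61
61 is prime.
So 1769 = 29 · 61; the largest prime factor is 61.

61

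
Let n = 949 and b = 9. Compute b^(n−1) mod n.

9^1 ≡ 9 (mod 949)
9^2 ≡ 9^2 = 81 ≡ 81 (mod 949)
9^4 ≡ 81^2 = 6561 ≡ 867 (mod 949)
9^8 ≡ 867^2 = 751689 ≡ 81 (mod 949)
9^16 ≡ 81^2 = 6561 ≡ 867 (mod 949)
9^32 ≡ 867^2 = 751689 ≡ 81 (mod 949)
9^64 ≡ 81^2 = 6561 ≡ 867 (mod 949)
9^128 ≡ 867^2 = 751689 ≡ 81 (mod 949)
9^256 ≡ 81^2 = 6561 ≡ 867 (mod 949)
9^512 ≡ 867^2 = 751689 ≡ 81 (mod 949)
948 = 512 + 256 + 128 + 32 + 16 + 4 in binary powers of 2.
So 9^948 ≡ 81 · 867 · 81 · 81 · 867 · 867 ≡ 1 (mod 949).
Since the result is 1, base 9 gives no evidence that 949 is composite.

1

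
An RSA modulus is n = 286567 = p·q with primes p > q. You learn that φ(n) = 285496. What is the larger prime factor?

φ(n) = (p−1)(q−1) = n − (p+q) + 1, so p + q = 286567 − 285496 + 1 = 1072.
p and q are the roots of t² − 1072t + 286567 = 0.
Discriminant: 1072² − 4·286567 = 1149184 − 1146268 = 2916; √2916 = 54.
q = (1072 − 54)/2 = 509, p = (1072 + 54)/2 = 563.
Check: 509 · 563 = 286567.

563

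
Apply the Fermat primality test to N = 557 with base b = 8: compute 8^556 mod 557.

1

8^1 ≡ 8 (mod 557)
8^2 ≡ 8^2 = 64 ≡ 64 (mod 557)
8^4 ≡ 64^2 = 4096 ≡ 197 (mod 557)
8^8 ≡ 197^2 = 38809 ≡ 376 (mod 557)
8^16 ≡ 376^2 = 141376 ≡ 455 (mod 557)
8^32 ≡ 455^2 = 207025 ≡ 378 (mod 557)
8^64 ≡ 378^2 = 142884 ≡ 292 (mod 557)
8^128 ≡ 292^2 = 85264 ≡ 43 (mod 557)
8^256 ≡ 43^2 = 1849 ≡ 178 (mod 557)
8^512 ≡ 178^2 = 31684 ≡ 492 (mod 557)
556 = 512 + 32 + 8 + 4 in binary powers of 2.
So 8^556 ≡ 492 · 378 · 376 · 197 ≡ 1 (mod 557).
Since the result is 1, base 8 gives no evidence that 557 is composite.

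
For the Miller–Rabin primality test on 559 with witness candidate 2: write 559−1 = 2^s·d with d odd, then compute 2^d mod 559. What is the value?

559 − 1 = 558 = 2^1 · 279, so d = 279.
2^1 ≡ 2 (mod 559)
2^2 ≡ 2^2 = 4 ≡ 4 (mod 559)
2^4 ≡ 4^2 = 16 ≡ 16 (mod 559)
2^8 ≡ 16^2 = 256 ≡ 256 (mod 559)
2^16 ≡ 256^2 = 65536 ≡ 133 (mod 559)
2^32 ≡ 133^2 = 17689 ≡ 360 (mod 559)
2^64 ≡ 360^2 = 129600 ≡ 471 (mod 559)
2^128 ≡ 471^2 = 221841 ≡ 477 (mod 559)
2^256 ≡ 477^2 = 227529 ≡ 16 (mod 559)
279 = 256 + 16 + 4 + 2 + 1 in binary powers of 2.
So 2^279 ≡ 16 · 133 · 16 · 4 · 2 ≡ 151 (mod 559).
Squaring chain: 151; never reaches −1, so base 2 is a Miller–Rabin witness that 559 is composite.

151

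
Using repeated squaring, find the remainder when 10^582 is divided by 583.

386

10^1 ≡ 10 (mod 583)
10^2 ≡ 10^2 = 100 ≡ 100 (mod 583)
10^4 ≡ 100^2 = 10000 ≡ 89 (mod 583)
10^8 ≡ 89^2 = 7921 ≡ 342 (mod 583)
10^16 ≡ 342^2 = 116964 ≡ 364 (mod 583)
10^32 ≡ 364^2 = 132496 ≡ 155 (mod 583)
10^64 ≡ 155^2 = 24025 ≡ 122 (mod 583)
10^128 ≡ 122^2 = 14884 ≡ 309 (mod 583)
10^256 ≡ 309^2 = 95481 ≡ 452 (mod 583)
10^512 ≡ 452^2 = 204304 ≡ 254 (mod 583)
582 = 512 + 64 + 4 + 2 in binary powers of 2.
So 10^582 ≡ 254 · 122 · 89 · 100 ≡ 386 (mod 583).
Since 386 ≠ 1, base 10 is a Fermat witness: 583 is composite.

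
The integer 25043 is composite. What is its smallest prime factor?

79

25043 is odd.
Digit sum 14, not divisible by 3.
Ends in 3: not divisible by 5.
7: 25043 = 7·3577 + 4
11: 25043 = 11·2276 + 7
13: 25043 = 13·1926 + 5
17: 25043 = 17·1473 + 2
19: 25043 = 19·1318 + 1
23: 25043 = 23·1088 + 19
29: 25043 = 29·863 + 16
31: 25043 = 31·807 + 26
37: 25043 = 37·676 + 31
41: 25043 = 41·610 + 33
43: 25043 = 43·582 + 17
47: 25043 = 47·532 + 39
53: 25043 = 53·472 + 27
59: 25043 = 59·424 + 27
61: 25043 = 61·410 + 33
67: 25043 = 67·373 + 52
71: 25043 = 71·352 + 51
73: 25043 = 73·343 + 4
79: 25043 = 79·317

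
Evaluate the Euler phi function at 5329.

Factor: 5329 = 73^2.
φ(5329) = 73^1·(73−1) = 5256.

5256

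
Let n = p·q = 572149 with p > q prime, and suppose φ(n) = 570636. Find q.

727

φ(n) = (p−1)(q−1) = n − (p+q) + 1, so p + q = 572149 − 570636 + 1 = 1514.
p and q are the roots of t² − 1514t + 572149 = 0.
Discriminant: 1514² − 4·572149 = 2292196 − 2288596 = 3600; √3600 = 60.
q = (1514 − 60)/2 = 727, p = (1514 + 60)/2 = 787.
Check: 727 · 787 = 572149.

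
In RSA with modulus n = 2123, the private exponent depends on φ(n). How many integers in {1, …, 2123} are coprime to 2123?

Factor: 2123 = 11 · 193.
φ(2123) = (11−1) · (193−1) = 10 · 192 = 1920.

1920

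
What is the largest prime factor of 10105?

10105 = 5 · 2021
2021 = 43 · 47
47 is prime.
So 10105 = 5 · 43 · 47; the largest prime factor is 47.

47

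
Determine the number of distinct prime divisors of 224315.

224315 = 5 · 44863
44863 = 7 · 6409
6409 = 13 · 493
493 = 17 · 29
224315 = 5 · 7 · 13 · 17 · 29, which has 5 distinct prime factors.

5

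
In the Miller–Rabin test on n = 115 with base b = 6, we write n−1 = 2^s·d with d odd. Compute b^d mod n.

115 − 1 = 114 = 2^1 · 57, so d = 57.
6^1 ≡ 6 (mod 115)
6^2 ≡ 6^2 = 36 ≡ 36 (mod 115)
6^4 ≡ 36^2 = 1296 ≡ 31 (mod 115)
6^8 ≡ 31^2 = 961 ≡ 41 (mod 115)
6^16 ≡ 41^2 = 1681 ≡ 71 (mod 115)
6^32 ≡ 71^2 = 5041 ≡ 96 (mod 115)
57 = 32 + 16 + 8 + 1 in binary powers of 2.
So 6^57 ≡ 96 · 71 · 41 · 6 ≡ 36 (mod 115).
Squaring chain: 36; never reaches −1, so base 6 is a Miller–Rabin witness that 115 is composite.

36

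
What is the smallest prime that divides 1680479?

1680479 is odd.
Digit sum 35, not divisible by 3.
Ends in 9: not divisible by 5.
7: 1680479 = 7·240068 + 3
11: 1680479 = 11·152770 + 9
13: 1680479 = 13·129267 + 8
17: 1680479 = 17·98851 + 12
19: 1680479 = 19·88446 + 5
23: 1680479 = 23·73064 + 7
29: 1680479 = 29·57947 + 16
31: 1680479 = 31·54209

31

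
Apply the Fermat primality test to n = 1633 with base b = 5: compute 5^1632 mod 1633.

5^1 ≡ 5 (mod 1633)
5^2 ≡ 5^2 = 25 ≡ 25 (mod 1633)
5^4 ≡ 25^2 = 625 ≡ 625 (mod 1633)
5^8 ≡ 625^2 = 390625 ≡ 338 (mod 1633)
5^16 ≡ 338^2 = 114244 ≡ 1567 (mod 1633)
5^32 ≡ 1567^2 = 2455489 ≡ 1090 (mod 1633)
5^64 ≡ 1090^2 = 1188100 ≡ 909 (mod 1633)
5^128 ≡ 909^2 = 826281 ≡ 1616 (mod 1633)
5^256 ≡ 1616^2 = 2611456 ≡ 289 (mod 1633)
5^512 ≡ 289^2 = 83521 ≡ 238 (mod 1633)
5^1024 ≡ 238^2 = 56644 ≡ 1122 (mod 1633)
1632 = 1024 + 512 + 64 + 32 in binary powers of 2.
So 5^1632 ≡ 1122 · 238 · 909 · 1090 ≡ 96 (mod 1633).
Since 96 ≠ 1, base 5 is a Fermat witness: 1633 is composite.

96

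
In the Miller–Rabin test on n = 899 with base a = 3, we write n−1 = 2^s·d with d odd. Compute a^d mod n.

899 − 1 = 898 = 2^1 · 449, so d = 449.
3^1 ≡ 3 (mod 899)
3^2 ≡ 3^2 = 9 ≡ 9 (mod 899)
3^4 ≡ 9^2 = 81 ≡ 81 (mod 899)
3^8 ≡ 81^2 = 6561 ≡ 268 (mod 899)
3^16 ≡ 268^2 = 71824 ≡ 803 (mod 899)
3^32 ≡ 803^2 = 644809 ≡ 226 (mod 899)
3^64 ≡ 226^2 = 51076 ≡ 732 (mod 899)
3^128 ≡ 732^2 = 535824 ≡ 20 (mod 899)
3^256 ≡ 20^2 = 400 ≡ 400 (mod 899)
449 = 256 + 128 + 64 + 1 in binary powers of 2.
So 3^449 ≡ 400 · 20 · 732 · 3 ≡ 641 (mod 899).
Squaring chain: 641; never reaches −1, so base 3 is a Miller–Rabin witness that 899 is composite.

641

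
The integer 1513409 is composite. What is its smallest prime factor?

1513409 is odd.
Digit sum 23, not divisible by 3.
Ends in 9: not divisible by 5.
7: 1513409 = 7·216201 + 2
11: 1513409 = 11·137582 + 7
13: 1513409 = 13·116416 + 1
17: 1513409 = 17·89024 + 1
19: 1513409 = 19·79653 + 2
23: 1513409 = 23·65800 + 9
29: 1513409 = 29·52186 + 15
31: 1513409 = 31·48819 + 20
37: 1513409 = 37·40902 + 35
41: 1513409 = 41·36912 + 17
43: 1513409 = 43·35195 + 24
47: 1513409 = 47·32200 + 9
53: 1513409 = 53·28554 + 47
59: 1513409 = 59·25651

59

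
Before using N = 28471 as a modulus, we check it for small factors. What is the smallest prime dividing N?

28471 is odd.
Digit sum 22, not divisible by 3.
Ends in 1: not divisible by 5.
7: 28471 = 7·4067 + 2
11: 28471 = 11·2588 + 3
13: 28471 = 13·2190 + 1
17: 28471 = 17·1674 + 13
19: 28471 = 19·1498 + 9
23: 28471 = 23·1237 + 20
29: 28471 = 29·981 + 22
31: 28471 = 31·918 + 13
37: 28471 = 37·769 + 18
41: 28471 = 41·694 + 17
43: 28471 = 43·662 + 5
47: 28471 = 47·605 + 36
53: 28471 = 53·537 + 10
59: 28471 = 59·482 + 33
61: 28471 = 61·466 + 45
67: 28471 = 67·424 + 63
71: 28471 = 71·401

71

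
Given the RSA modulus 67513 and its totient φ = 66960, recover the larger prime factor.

373

φ(n) = (p−1)(q−1) = n − (p+q) + 1, so p + q = 67513 − 66960 + 1 = 554.
p and q are the roots of t² − 554t + 67513 = 0.
Discriminant: 554² − 4·67513 = 306916 − 270052 = 36864; √36864 = 192.
q = (554 − 192)/2 = 181, p = (554 + 192)/2 = 373.
Check: 181 · 373 = 67513.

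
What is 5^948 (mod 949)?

5^1 ≡ 5 (mod 949)
5^2 ≡ 5^2 = 25 ≡ 25 (mod 949)
5^4 ≡ 25^2 = 625 ≡ 625 (mod 949)
5^8 ≡ 625^2 = 390625 ≡ 586 (mod 949)
5^16 ≡ 586^2 = 343396 ≡ 807 (mod 949)
5^32 ≡ 807^2 = 651249 ≡ 235 (mod 949)
5^64 ≡ 235^2 = 55225 ≡ 183 (mod 949)
5^128 ≡ 183^2 = 33489 ≡ 274 (mod 949)
5^256 ≡ 274^2 = 75076 ≡ 105 (mod 949)
5^512 ≡ 105^2 = 11025 ≡ 586 (mod 949)
948 = 512 + 256 + 128 + 32 + 16 + 4 in binary powers of 2.
So 5^948 ≡ 586 · 105 · 274 · 235 · 807 · 625 ≡ 885 (mod 949).
Since 885 ≠ 1, base 5 is a Fermat witness: 949 is composite.

885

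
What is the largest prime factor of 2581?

2581 = 29 · 89
89 is prime.
So 2581 = 29 · 89; the largest prime factor is 89.

89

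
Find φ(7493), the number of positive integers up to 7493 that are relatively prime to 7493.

7308

Factor: 7493 = 59 · 127.
φ(7493) = (59−1) · (127−1) = 58 · 126 = 7308.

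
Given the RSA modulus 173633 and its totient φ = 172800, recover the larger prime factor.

433

φ(n) = (p−1)(q−1) = n − (p+q) + 1, so p + q = 173633 − 172800 + 1 = 834.
p and q are the roots of t² − 834t + 173633 = 0.
Discriminant: 834² − 4·173633 = 695556 − 694532 = 1024; √1024 = 32.
q = (834 − 32)/2 = 401, p = (834 + 32)/2 = 433.
Check: 401 · 433 = 173633.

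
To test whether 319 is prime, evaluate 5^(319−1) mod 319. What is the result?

5^1 ≡ 5 (mod 319)
5^2 ≡ 5^2 = 25 ≡ 25 (mod 319)
5^4 ≡ 25^2 = 625 ≡ 306 (mod 319)
5^8 ≡ 306^2 = 93636 ≡ 169 (mod 319)
5^16 ≡ 169^2 = 28561 ≡ 170 (mod 319)
5^32 ≡ 170^2 = 28900 ≡ 190 (mod 319)
5^64 ≡ 190^2 = 36100 ≡ 53 (mod 319)
5^128 ≡ 53^2 = 2809 ≡ 257 (mod 319)
5^256 ≡ 257^2 = 66049 ≡ 16 (mod 319)
318 = 256 + 32 + 16 + 8 + 4 + 2 in binary powers of 2.
So 5^318 ≡ 16 · 190 · 170 · 169 · 306 · 25 ≡ 136 (mod 319).
Since 136 ≠ 1, base 5 is a Fermat witness: 319 is composite.

136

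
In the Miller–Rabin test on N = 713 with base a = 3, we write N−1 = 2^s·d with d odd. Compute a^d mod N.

486

713 − 1 = 712 = 2^3 · 89, so d = 89.
3^1 ≡ 3 (mod 713)
3^2 ≡ 3^2 = 9 ≡ 9 (mod 713)
3^4 ≡ 9^2 = 81 ≡ 81 (mod 713)
3^8 ≡ 81^2 = 6561 ≡ 144 (mod 713)
3^16 ≡ 144^2 = 20736 ≡ 59 (mod 713)
3^32 ≡ 59^2 = 3481 ≡ 629 (mod 713)
3^64 ≡ 629^2 = 395641 ≡ 639 (mod 713)
89 = 64 + 16 + 8 + 1 in binary powers of 2.
So 3^89 ≡ 639 · 59 · 144 · 3 ≡ 486 (mod 713).
Squaring chain: 486 → 193 → 173; never reaches −1, so base 3 is a Miller–Rabin witness that 713 is composite.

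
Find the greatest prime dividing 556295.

556295 = 5 · 111259
111259 = 31 · 3589
3589 = 37 · 97
97 is prime.
So 556295 = 5 · 31 · 37 · 97; the largest prime factor is 97.

97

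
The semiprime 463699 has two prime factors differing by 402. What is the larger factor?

911

Since p = q + 402, we have 463699 = q(q + 402), so q² + 402q − 463699 = 0.
Discriminant: 402² + 4·463699 = 161604 + 1854796 = 2016400; √2016400 = 1420.
q = (−402 + 1420)/2 = 509, and p = q + 402 = 911.
Check: 509 · 911 = 463699.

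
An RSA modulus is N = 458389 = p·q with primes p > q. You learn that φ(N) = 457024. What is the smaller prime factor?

593

φ(n) = (p−1)(q−1) = n − (p+q) + 1, so p + q = 458389 − 457024 + 1 = 1366.
p and q are the roots of t² − 1366t + 458389 = 0.
Discriminant: 1366² − 4·458389 = 1865956 − 1833556 = 32400; √32400 = 180.
q = (1366 − 180)/2 = 593, p = (1366 + 180)/2 = 773.
Check: 593 · 773 = 458389.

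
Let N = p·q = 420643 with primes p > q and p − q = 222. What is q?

547

Since p = q + 222, we have 420643 = q(q + 222), so q² + 222q − 420643 = 0.
Discriminant: 222² + 4·420643 = 49284 + 1682572 = 1731856; √1731856 = 1316.
q = (−222 + 1316)/2 = 547, and p = q + 222 = 769.
Check: 547 · 769 = 420643.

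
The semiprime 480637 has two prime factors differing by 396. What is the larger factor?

Since p = q + 396, we have 480637 = q(q + 396), so q² + 396q − 480637 = 0.
Discriminant: 396² + 4·480637 = 156816 + 1922548 = 2079364; √2079364 = 1442.
q = (−396 + 1442)/2 = 523, and p = q + 396 = 919.
Check: 523 · 919 = 480637.

919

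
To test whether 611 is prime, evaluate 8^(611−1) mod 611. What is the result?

155

8^1 ≡ 8 (mod 611)
8^2 ≡ 8^2 = 64 ≡ 64 (mod 611)
8^4 ≡ 64^2 = 4096 ≡ 430 (mod 611)
8^8 ≡ 430^2 = 184900 ≡ 378 (mod 611)
8^16 ≡ 378^2 = 142884 ≡ 521 (mod 611)
8^32 ≡ 521^2 = 271441 ≡ 157 (mod 611)
8^64 ≡ 157^2 = 24649 ≡ 209 (mod 611)
8^128 ≡ 209^2 = 43681 ≡ 300 (mod 611)
8^256 ≡ 300^2 = 90000 ≡ 183 (mod 611)
8^512 ≡ 183^2 = 33489 ≡ 495 (mod 611)
610 = 512 + 64 + 32 + 2 in binary powers of 2.
So 8^610 ≡ 495 · 209 · 157 · 64 ≡ 155 (mod 611).
Since 155 ≠ 1, base 8 is a Fermat witness: 611 is composite.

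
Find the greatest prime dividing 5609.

5609 = 71 · 79
79 is prime.
So 5609 = 71 · 79; the largest prime factor is 79.

79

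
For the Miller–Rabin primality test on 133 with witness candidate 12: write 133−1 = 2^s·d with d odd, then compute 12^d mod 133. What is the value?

132

133 − 1 = 132 = 2^2 · 33, so d = 33.
12^1 ≡ 12 (mod 133)
12^2 ≡ 12^2 = 144 ≡ 11 (mod 133)
12^4 ≡ 11^2 = 121 ≡ 121 (mod 133)
12^8 ≡ 121^2 = 14641 ≡ 11 (mod 133)
12^16 ≡ 11^2 = 121 ≡ 121 (mod 133)
12^32 ≡ 121^2 = 14641 ≡ 11 (mod 133)
33 = 32 + 1 in binary powers of 2.
So 12^33 ≡ 11 · 12 ≡ 132 (mod 133).
Since 12^d ≡ 132 (mod 133), base 12 does not prove 133 composite.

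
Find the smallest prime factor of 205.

205 is odd.
Digit sum 7, not divisible by 3.
Ends in 5: divisible by 5.

5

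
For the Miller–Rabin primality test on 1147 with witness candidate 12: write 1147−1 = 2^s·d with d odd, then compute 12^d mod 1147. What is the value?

1147 − 1 = 1146 = 2^1 · 573, so d = 573.
12^1 ≡ 12 (mod 1147)
12^2 ≡ 12^2 = 144 ≡ 144 (mod 1147)
12^4 ≡ 144^2 = 20736 ≡ 90 (mod 1147)
12^8 ≡ 90^2 = 8100 ≡ 71 (mod 1147)
12^16 ≡ 71^2 = 5041 ≡ 453 (mod 1147)
12^32 ≡ 453^2 = 205209 ≡ 1043 (mod 1147)
12^64 ≡ 1043^2 = 1087849 ≡ 493 (mod 1147)
12^128 ≡ 493^2 = 243049 ≡ 1032 (mod 1147)
12^256 ≡ 1032^2 = 1065024 ≡ 608 (mod 1147)
12^512 ≡ 608^2 = 369664 ≡ 330 (mod 1147)
573 = 512 + 32 + 16 + 8 + 4 + 1 in binary powers of 2.
So 12^573 ≡ 330 · 1043 · 453 · 71 · 90 · 12 ≡ 1046 (mod 1147).
Squaring chain: 1046; never reaches −1, so base 12 is a Miller–Rabin witness that 1147 is composite.

1046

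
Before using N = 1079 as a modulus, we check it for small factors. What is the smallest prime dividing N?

1079 is odd.
Digit sum 17, not divisible by 3.
Ends in 9: not divisible by 5.
7: 1079 = 7·154 + 1
11: 1079 = 11·98 + 1
13: 1079 = 13·83

13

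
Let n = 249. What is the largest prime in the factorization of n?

83

249 = 3 · 83
83 is prime.
So 249 = 3 · 83; the largest prime factor is 83.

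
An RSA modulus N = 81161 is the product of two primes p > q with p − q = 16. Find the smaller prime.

Since p = q + 16, we have 81161 = q(q + 16), so q² + 16q − 81161 = 0.
Discriminant: 16² + 4·81161 = 256 + 324644 = 324900; √324900 = 570.
q = (−16 + 570)/2 = 277, and p = q + 16 = 293.
Check: 277 · 293 = 81161.

277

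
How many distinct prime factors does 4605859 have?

4605859 = 43^2 · 2491
2491 = 47 · 53
4605859 = 43^2 · 47 · 53, which has 3 distinct prime factors.

3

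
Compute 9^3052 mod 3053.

1971

9^1 ≡ 9 (mod 3053)
9^2 ≡ 9^2 = 81 ≡ 81 (mod 3053)
9^4 ≡ 81^2 = 6561 ≡ 455 (mod 3053)
9^8 ≡ 455^2 = 207025 ≡ 2474 (mod 3053)
9^16 ≡ 2474^2 = 6120676 ≡ 2464 (mod 3053)
9^32 ≡ 2464^2 = 6071296 ≡ 1932 (mod 3053)
9^64 ≡ 1932^2 = 3732624 ≡ 1858 (mod 3053)
9^128 ≡ 1858^2 = 3452164 ≡ 2274 (mod 3053)
9^256 ≡ 2274^2 = 5171076 ≡ 2347 (mod 3053)
9^512 ≡ 2347^2 = 5508409 ≡ 797 (mod 3053)
9^1024 ≡ 797^2 = 635209 ≡ 185 (mod 3053)
9^2048 ≡ 185^2 = 34225 ≡ 642 (mod 3053)
3052 = 2048 + 512 + 256 + 128 + 64 + 32 + 8 + 4 in binary powers of 2.
So 9^3052 ≡ 642 · 797 · 2347 · 2274 · 1858 · 1932 · 2474 · 455 ≡ 1971 (mod 3053).
Since 1971 ≠ 1, base 9 is a Fermat witness: 3053 is composite.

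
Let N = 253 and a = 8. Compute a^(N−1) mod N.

8^1 ≡ 8 (mod 253)
8^2 ≡ 8^2 = 64 ≡ 64 (mod 253)
8^4 ≡ 64^2 = 4096 ≡ 48 (mod 253)
8^8 ≡ 48^2 = 2304 ≡ 27 (mod 253)
8^16 ≡ 27^2 = 729 ≡ 223 (mod 253)
8^32 ≡ 223^2 = 49729 ≡ 141 (mod 253)
8^64 ≡ 141^2 = 19881 ≡ 147 (mod 253)
8^128 ≡ 147^2 = 21609 ≡ 104 (mod 253)
252 = 128 + 64 + 32 + 16 + 8 + 4 in binary powers of 2.
So 8^252 ≡ 104 · 147 · 141 · 223 · 27 · 48 ≡ 141 (mod 253).
Since 141 ≠ 1, base 8 is a Fermat witness: 253 is composite.

141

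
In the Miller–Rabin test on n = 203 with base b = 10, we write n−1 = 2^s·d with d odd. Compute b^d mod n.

203 − 1 = 202 = 2^1 · 101, so d = 101.
10^1 ≡ 10 (mod 203)
10^2 ≡ 10^2 = 100 ≡ 100 (mod 203)
10^4 ≡ 100^2 = 10000 ≡ 53 (mod 203)
10^8 ≡ 53^2 = 2809 ≡ 170 (mod 203)
10^16 ≡ 170^2 = 28900 ≡ 74 (mod 203)
10^32 ≡ 74^2 = 5476 ≡ 198 (mod 203)
10^64 ≡ 198^2 = 39204 ≡ 25 (mod 203)
101 = 64 + 32 + 4 + 1 in binary powers of 2.
So 10^101 ≡ 25 · 198 · 53 · 10 ≡ 131 (mod 203).
Squaring chain: 131; never reaches −1, so base 10 is a Miller–Rabin witness that 203 is composite.

131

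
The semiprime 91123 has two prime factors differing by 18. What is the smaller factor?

Since p = q + 18, we have 91123 = q(q + 18), so q² + 18q − 91123 = 0.
Discriminant: 18² + 4·91123 = 324 + 364492 = 364816; √364816 = 604.
q = (−18 + 604)/2 = 293, and p = q + 18 = 311.
Check: 293 · 311 = 91123.

293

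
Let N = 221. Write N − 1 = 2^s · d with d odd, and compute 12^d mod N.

194

221 − 1 = 220 = 2^2 · 55, so d = 55.
12^1 ≡ 12 (mod 221)
12^2 ≡ 12^2 = 144 ≡ 144 (mod 221)
12^4 ≡ 144^2 = 20736 ≡ 183 (mod 221)
12^8 ≡ 183^2 = 33489 ≡ 118 (mod 221)
12^16 ≡ 118^2 = 13924 ≡ 1 (mod 221)
12^32 ≡ 1^2 = 1 ≡ 1 (mod 221)
55 = 32 + 16 + 4 + 2 + 1 in binary powers of 2.
So 12^55 ≡ 1 · 1 · 183 · 144 · 12 ≡ 194 (mod 221).
Squaring chain: 194 → 66; never reaches −1, so base 12 is a Miller–Rabin witness that 221 is composite.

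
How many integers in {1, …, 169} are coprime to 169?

156

Factor: 169 = 13^2.
φ(169) = 13^1·(13−1) = 156.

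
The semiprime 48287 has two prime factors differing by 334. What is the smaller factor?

Since p = q + 334, we have 48287 = q(q + 334), so q² + 334q − 48287 = 0.
Discriminant: 334² + 4·48287 = 111556 + 193148 = 304704; √304704 = 552.
q = (−334 + 552)/2 = 109, and p = q + 334 = 443.
Check: 109 · 443 = 48287.

109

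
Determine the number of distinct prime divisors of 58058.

5

58058 = 2 · 29029
29029 = 7 · 4147
4147 = 11 · 377
377 = 13 · 29
58058 = 2 · 7 · 11 · 13 · 29, which has 5 distinct prime factors.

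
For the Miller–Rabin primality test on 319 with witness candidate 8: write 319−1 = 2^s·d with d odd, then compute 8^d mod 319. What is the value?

319 − 1 = 318 = 2^1 · 159, so d = 159.
8^1 ≡ 8 (mod 319)
8^2 ≡ 8^2 = 64 ≡ 64 (mod 319)
8^4 ≡ 64^2 = 4096 ≡ 268 (mod 319)
8^8 ≡ 268^2 = 71824 ≡ 49 (mod 319)
8^16 ≡ 49^2 = 2401 ≡ 168 (mod 319)
8^32 ≡ 168^2 = 28224 ≡ 152 (mod 319)
8^64 ≡ 152^2 = 23104 ≡ 136 (mod 319)
8^128 ≡ 136^2 = 18496 ≡ 313 (mod 319)
159 = 128 + 16 + 8 + 4 + 2 + 1 in binary powers of 2.
So 8^159 ≡ 313 · 168 · 49 · 268 · 64 · 8 ≡ 205 (mod 319).
Squaring chain: 205; never reaches −1, so base 8 is a Miller–Rabin witness that 319 is composite.

205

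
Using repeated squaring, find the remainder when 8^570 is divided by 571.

8^1 ≡ 8 (mod 571)
8^2 ≡ 8^2 = 64 ≡ 64 (mod 571)
8^4 ≡ 64^2 = 4096 ≡ 99 (mod 571)
8^8 ≡ 99^2 = 9801 ≡ 94 (mod 571)
8^16 ≡ 94^2 = 8836 ≡ 271 (mod 571)
8^32 ≡ 271^2 = 73441 ≡ 353 (mod 571)
8^64 ≡ 353^2 = 124609 ≡ 131 (mod 571)
8^128 ≡ 131^2 = 17161 ≡ 31 (mod 571)
8^256 ≡ 31^2 = 961 ≡ 390 (mod 571)
8^512 ≡ 390^2 = 152100 ≡ 214 (mod 571)
570 = 512 + 32 + 16 + 8 + 2 in binary powers of 2.
So 8^570 ≡ 214 · 353 · 271 · 94 · 64 ≡ 1 (mod 571).
Since the result is 1, base 8 gives no evidence that 571 is composite.

1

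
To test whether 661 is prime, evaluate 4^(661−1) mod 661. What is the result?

4^1 ≡ 4 (mod 661)
4^2 ≡ 4^2 = 16 ≡ 16 (mod 661)
4^4 ≡ 16^2 = 256 ≡ 256 (mod 661)
4^8 ≡ 256^2 = 65536 ≡ 97 (mod 661)
4^16 ≡ 97^2 = 9409 ≡ 155 (mod 661)
4^32 ≡ 155^2 = 24025 ≡ 229 (mod 661)
4^64 ≡ 229^2 = 52441 ≡ 222 (mod 661)
4^128 ≡ 222^2 = 49284 ≡ 370 (mod 661)
4^256 ≡ 370^2 = 136900 ≡ 73 (mod 661)
4^512 ≡ 73^2 = 5329 ≡ 41 (mod 661)
660 = 512 + 128 + 16 + 4 in binary powers of 2.
So 4^660 ≡ 41 · 370 · 155 · 256 ≡ 1 (mod 661).
Since the result is 1, base 4 gives no evidence that 661 is composite.

1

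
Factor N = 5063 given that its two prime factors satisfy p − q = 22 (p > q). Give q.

61

Since p = q + 22, we have 5063 = q(q + 22), so q² + 22q − 5063 = 0.
Discriminant: 22² + 4·5063 = 484 + 20252 = 20736; √20736 = 144.
q = (−22 + 144)/2 = 61, and p = q + 22 = 83.
Check: 61 · 83 = 5063.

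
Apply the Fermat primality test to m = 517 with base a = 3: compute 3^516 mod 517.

487

3^1 ≡ 3 (mod 517)
3^2 ≡ 3^2 = 9 ≡ 9 (mod 517)
3^4 ≡ 9^2 = 81 ≡ 81 (mod 517)
3^8 ≡ 81^2 = 6561 ≡ 357 (mod 517)
3^16 ≡ 357^2 = 127449 ≡ 267 (mod 517)
3^32 ≡ 267^2 = 71289 ≡ 460 (mod 517)
3^64 ≡ 460^2 = 211600 ≡ 147 (mod 517)
3^128 ≡ 147^2 = 21609 ≡ 412 (mod 517)
3^256 ≡ 412^2 = 169744 ≡ 168 (mod 517)
3^512 ≡ 168^2 = 28224 ≡ 306 (mod 517)
516 = 512 + 4 in binary powers of 2.
So 3^516 ≡ 306 · 81 ≡ 487 (mod 517).
Since 487 ≠ 1, base 3 is a Fermat witness: 517 is composite.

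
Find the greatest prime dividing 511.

511 = 7 · 73
73 is prime.
So 511 = 7 · 73; the largest prime factor is 73.

73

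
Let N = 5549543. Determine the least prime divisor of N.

5549543 is odd.
Digit sum 35, not divisible by 3.
Ends in 3: not divisible by 5.
7: 5549543 = 7·792791 + 6
11: 5549543 = 11·504503 + 10
13: 5549543 = 13·426887 + 12
17: 5549543 = 17·326443 + 12
19: 5549543 = 19·292081 + 4
23: 5549543 = 23·241284 + 11
29: 5549543 = 29·191363 + 16
31: 5549543 = 31·179017 + 16
37: 5549543 = 37·149987 + 24
41: 5549543 = 41·135354 + 29
43: 5549543 = 43·129059 + 6
47: 5549543 = 47·118075 + 18
53: 5549543 = 53·104708 + 19
59: 5549543 = 59·94060 + 3
61: 5549543 = 61·90976 + 7
67: 5549543 = 67·82829

67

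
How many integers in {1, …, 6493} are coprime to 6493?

6300

Factor: 6493 = 43 · 151.
φ(6493) = (43−1) · (151−1) = 42 · 150 = 6300.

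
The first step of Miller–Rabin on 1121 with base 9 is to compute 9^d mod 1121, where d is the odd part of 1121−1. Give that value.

264

1121 − 1 = 1120 = 2^5 · 35, so d = 35.
9^1 ≡ 9 (mod 1121)
9^2 ≡ 9^2 = 81 ≡ 81 (mod 1121)
9^4 ≡ 81^2 = 6561 ≡ 956 (mod 1121)
9^8 ≡ 956^2 = 913936 ≡ 321 (mod 1121)
9^16 ≡ 321^2 = 103041 ≡ 1030 (mod 1121)
9^32 ≡ 1030^2 = 1060900 ≡ 434 (mod 1121)
35 = 32 + 2 + 1 in binary powers of 2.
So 9^35 ≡ 434 · 81 · 9 ≡ 264 (mod 1121).
Squaring chain: 264 → 194 → 643 → 921 → 765; never reaches −1, so base 9 is a Miller–Rabin witness that 1121 is composite.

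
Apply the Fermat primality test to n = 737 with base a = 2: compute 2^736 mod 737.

2^1 ≡ 2 (mod 737)
2^2 ≡ 2^2 = 4 ≡ 4 (mod 737)
2^4 ≡ 4^2 = 16 ≡ 16 (mod 737)
2^8 ≡ 16^2 = 256 ≡ 256 (mod 737)
2^16 ≡ 256^2 = 65536 ≡ 680 (mod 737)
2^32 ≡ 680^2 = 462400 ≡ 301 (mod 737)
2^64 ≡ 301^2 = 90601 ≡ 687 (mod 737)
2^128 ≡ 687^2 = 471969 ≡ 289 (mod 737)
2^256 ≡ 289^2 = 83521 ≡ 240 (mod 737)
2^512 ≡ 240^2 = 57600 ≡ 114 (mod 737)
736 = 512 + 128 + 64 + 32 in binary powers of 2.
So 2^736 ≡ 114 · 289 · 687 · 301 ≡ 86 (mod 737).
Since 86 ≠ 1, base 2 is a Fermat witness: 737 is composite.

86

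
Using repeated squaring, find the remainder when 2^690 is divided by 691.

2^1 ≡ 2 (mod 691)
2^2 ≡ 2^2 = 4 ≡ 4 (mod 691)
2^4 ≡ 4^2 = 16 ≡ 16 (mod 691)
2^8 ≡ 16^2 = 256 ≡ 256 (mod 691)
2^16 ≡ 256^2 = 65536 ≡ 582 (mod 691)
2^32 ≡ 582^2 = 338724 ≡ 134 (mod 691)
2^64 ≡ 134^2 = 17956 ≡ 681 (mod 691)
2^128 ≡ 681^2 = 463761 ≡ 100 (mod 691)
2^256 ≡ 100^2 = 10000 ≡ 326 (mod 691)
2^512 ≡ 326^2 = 106276 ≡ 553 (mod 691)
690 = 512 + 128 + 32 + 16 + 2 in binary powers of 2.
So 2^690 ≡ 553 · 100 · 134 · 582 · 4 ≡ 1 (mod 691).
Since the result is 1, base 2 gives no evidence that 691 is composite.

1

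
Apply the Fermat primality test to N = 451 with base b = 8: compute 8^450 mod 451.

122

8^1 ≡ 8 (mod 451)
8^2 ≡ 8^2 = 64 ≡ 64 (mod 451)
8^4 ≡ 64^2 = 4096 ≡ 37 (mod 451)
8^8 ≡ 37^2 = 1369 ≡ 16 (mod 451)
8^16 ≡ 16^2 = 256 ≡ 256 (mod 451)
8^32 ≡ 256^2 = 65536 ≡ 141 (mod 451)
8^64 ≡ 141^2 = 19881 ≡ 37 (mod 451)
8^128 ≡ 37^2 = 1369 ≡ 16 (mod 451)
8^256 ≡ 16^2 = 256 ≡ 256 (mod 451)
450 = 256 + 128 + 64 + 2 in binary powers of 2.
So 8^450 ≡ 256 · 16 · 37 · 64 ≡ 122 (mod 451).
Since 122 ≠ 1, base 8 is a Fermat witness: 451 is composite.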